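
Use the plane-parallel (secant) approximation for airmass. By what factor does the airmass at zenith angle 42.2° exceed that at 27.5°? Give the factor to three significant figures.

X(42.2°)/X(27.5°) = sec 42.2° / sec 27.5° = cos 27.5° / cos 42.2° = 0.8870/0.7408 = 1.1974.

1.20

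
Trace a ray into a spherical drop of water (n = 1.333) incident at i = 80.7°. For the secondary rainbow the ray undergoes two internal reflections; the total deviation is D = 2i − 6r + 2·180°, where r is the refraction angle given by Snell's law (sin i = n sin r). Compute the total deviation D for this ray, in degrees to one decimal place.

234.8°

sin r = sin 80.7° / 1.333 = 0.9869/1.333 = 0.7403; r = 47.76°.
D = 2·80.7° − 6·47.76° + 2·180° = 161.40° − 286.56° + 360° = 234.84°.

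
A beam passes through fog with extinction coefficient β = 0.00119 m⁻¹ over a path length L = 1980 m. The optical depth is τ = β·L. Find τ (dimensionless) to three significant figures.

2.36

τ = β·L = 0.00119 × 1980 = 2.3562.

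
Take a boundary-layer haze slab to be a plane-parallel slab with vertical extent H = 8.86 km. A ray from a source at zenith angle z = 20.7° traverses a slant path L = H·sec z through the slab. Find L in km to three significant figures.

9.47 km

sec z = 1/cos 20.7° = 1.0690.
L = 8.86 × 1.0690 = 9.471 km.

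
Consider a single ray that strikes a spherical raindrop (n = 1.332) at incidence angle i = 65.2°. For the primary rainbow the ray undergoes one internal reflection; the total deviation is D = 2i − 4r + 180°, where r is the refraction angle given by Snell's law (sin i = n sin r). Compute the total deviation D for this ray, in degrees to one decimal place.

138.6°

sin r = sin 65.2° / 1.332 = 0.9078/1.332 = 0.6815; r = 42.96°.
D = 2·65.2° − 4·42.96° + 180° = 130.40° − 171.85° + 180° = 138.55°.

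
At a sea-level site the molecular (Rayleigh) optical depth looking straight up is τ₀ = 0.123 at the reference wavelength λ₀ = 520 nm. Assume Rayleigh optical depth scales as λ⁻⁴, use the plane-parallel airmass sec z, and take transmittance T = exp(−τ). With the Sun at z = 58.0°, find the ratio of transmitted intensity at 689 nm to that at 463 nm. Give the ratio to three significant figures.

Airmass: sec 58.0° = 1.8871.
τ(689 nm) = 0.123 × (520/689)⁴ × 1.8871 = 0.123 × 0.3244 × 1.8871 = 0.0753.
τ(463 nm) = 0.123 × (520/463)⁴ × 1.8871 = 0.123 × 1.5911 × 1.8871 = 0.3693.
T(689)/T(463) = exp(τ_B − τ_A) = exp(0.2940) = 1.3418.

1.34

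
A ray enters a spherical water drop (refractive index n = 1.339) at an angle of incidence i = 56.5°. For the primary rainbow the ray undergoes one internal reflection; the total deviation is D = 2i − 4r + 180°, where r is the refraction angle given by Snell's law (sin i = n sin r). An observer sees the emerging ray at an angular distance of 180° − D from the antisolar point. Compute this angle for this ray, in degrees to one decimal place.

41.1°

sin r = sin 56.5° / 1.339 = 0.8339/1.339 = 0.6228; r = 38.52°.
D = 2·56.5° − 4·38.52° + 180° = 113.00° − 154.07° + 180° = 138.93°.
Angle from antisolar point = 180° − D = 41.07°.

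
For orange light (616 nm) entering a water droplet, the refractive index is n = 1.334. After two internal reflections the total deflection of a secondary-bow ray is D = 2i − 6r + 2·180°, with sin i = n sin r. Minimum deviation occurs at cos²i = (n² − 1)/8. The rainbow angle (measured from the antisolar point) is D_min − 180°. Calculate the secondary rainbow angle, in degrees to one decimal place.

51.2°

cos²i = (1.77956 − 1)/8 = 0.09744; i = arccos(0.31216) = 71.810°.
sin r = sin 71.810°/1.334 = 0.71217; r = 45.411°.
D_min = 2·71.810° − 6·45.411° + 360° = 231.153°.
Rainbow angle = D_min − 180° = 51.153°.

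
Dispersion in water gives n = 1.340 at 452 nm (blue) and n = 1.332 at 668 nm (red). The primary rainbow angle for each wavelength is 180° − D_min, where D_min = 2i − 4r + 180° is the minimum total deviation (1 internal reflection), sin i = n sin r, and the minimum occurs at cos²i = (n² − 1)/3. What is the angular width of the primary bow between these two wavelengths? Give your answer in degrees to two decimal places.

1.15°

At 452 nm (n = 1.340): cos²i = 0.26520 → i = 59.004°, r = 39.770°, D_min = 138.929°, rainbow angle = 41.071°.
At 668 nm (n = 1.332): cos²i = 0.25807 → i = 59.469°, r = 40.290°, D_min = 137.776°, rainbow angle = 42.224°.
Angular width = |41.071° − 42.224°| = 1.153°.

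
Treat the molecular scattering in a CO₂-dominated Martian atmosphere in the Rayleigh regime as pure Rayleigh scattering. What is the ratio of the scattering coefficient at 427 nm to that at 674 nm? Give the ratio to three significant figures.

6.21

Rayleigh scattering ∝ λ⁻⁴, so the ratio of coefficients is the inverse fourth power of the wavelength ratio.
σ(427)/σ(674) = (674/427)⁴ = (1.5785)⁴ = 6.208.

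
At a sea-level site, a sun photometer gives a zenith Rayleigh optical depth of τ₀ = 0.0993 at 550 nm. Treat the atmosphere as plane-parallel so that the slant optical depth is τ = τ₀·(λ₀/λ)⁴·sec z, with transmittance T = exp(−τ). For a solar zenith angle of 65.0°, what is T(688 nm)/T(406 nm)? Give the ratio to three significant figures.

Airmass: sec 65.0° = 2.3662.
τ(688 nm) = 0.0993 × (550/688)⁴ × 2.3662 = 0.0993 × 0.4084 × 2.3662 = 0.0960.
τ(406 nm) = 0.0993 × (550/406)⁴ × 2.3662 = 0.0993 × 3.3678 × 2.3662 = 0.7913.
T(688)/T(406) = exp(τ_B − τ_A) = exp(0.6954) = 2.0044.

2.00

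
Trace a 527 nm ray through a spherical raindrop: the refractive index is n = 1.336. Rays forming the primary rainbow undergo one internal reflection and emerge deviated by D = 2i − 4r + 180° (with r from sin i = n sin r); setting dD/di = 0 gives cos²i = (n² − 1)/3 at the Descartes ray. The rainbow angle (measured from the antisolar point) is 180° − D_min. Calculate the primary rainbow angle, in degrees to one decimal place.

41.6°

cos²i = (1.78490 − 1)/3 = 0.26163; i = arccos(0.51150) = 59.236°.
sin r = sin 59.236°/1.336 = 0.64318; r = 40.029°.
D_min = 2·59.236° − 4·40.029° + 180° = 138.356°.
Rainbow angle = 180° − D_min = 41.644°.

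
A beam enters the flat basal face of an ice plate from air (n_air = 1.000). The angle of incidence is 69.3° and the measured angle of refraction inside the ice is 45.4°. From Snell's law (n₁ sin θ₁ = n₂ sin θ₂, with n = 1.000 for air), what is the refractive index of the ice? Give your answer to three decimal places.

n = sin θ_i / sin θ_r = sin 69.3° / sin 45.4° = 0.9354 / 0.7120 = 1.3138.

1.314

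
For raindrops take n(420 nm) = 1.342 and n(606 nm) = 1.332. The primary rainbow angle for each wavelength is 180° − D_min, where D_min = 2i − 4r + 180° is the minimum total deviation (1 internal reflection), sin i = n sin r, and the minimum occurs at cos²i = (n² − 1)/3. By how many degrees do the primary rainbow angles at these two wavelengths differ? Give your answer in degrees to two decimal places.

1.44°

At 420 nm (n = 1.342): cos²i = 0.26699 → i = 58.888°, r = 39.641°, D_min = 139.213°, rainbow angle = 40.787°.
At 606 nm (n = 1.332): cos²i = 0.25807 → i = 59.469°, r = 40.290°, D_min = 137.776°, rainbow angle = 42.224°.
Angular width = |40.787° − 42.224°| = 1.437°.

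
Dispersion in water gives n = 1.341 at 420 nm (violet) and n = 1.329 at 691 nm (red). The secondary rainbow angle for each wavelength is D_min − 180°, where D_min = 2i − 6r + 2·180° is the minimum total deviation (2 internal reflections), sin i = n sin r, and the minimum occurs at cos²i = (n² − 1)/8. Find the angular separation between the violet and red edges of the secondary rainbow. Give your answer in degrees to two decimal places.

3.13°

At 420 nm (n = 1.341): cos²i = 0.09979 → i = 71.586°, r = 45.034°, D_min = 232.966°, rainbow angle = 52.966°.
At 691 nm (n = 1.329): cos²i = 0.09578 → i = 71.972°, r = 45.685°, D_min = 229.837°, rainbow angle = 49.837°.
Angular width = |52.966° − 49.837°| = 3.129°.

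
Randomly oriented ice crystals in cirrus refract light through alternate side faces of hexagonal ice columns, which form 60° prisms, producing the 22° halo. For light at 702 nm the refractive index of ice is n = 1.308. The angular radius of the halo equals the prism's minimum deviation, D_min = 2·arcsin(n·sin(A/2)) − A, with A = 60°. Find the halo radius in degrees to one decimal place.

21.7°

n·sin(A/2) = 1.308 × sin 30° = 1.308 × 0.5000 = 0.6540.
D_min = 2·arcsin(0.6540) − 60° = 2 × 40.844° − 60° = 21.688°.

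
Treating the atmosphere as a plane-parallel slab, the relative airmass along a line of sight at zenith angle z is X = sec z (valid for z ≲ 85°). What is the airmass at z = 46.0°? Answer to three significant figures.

1.44

X = sec z = 1/cos 46.0° = 1/0.6947 = 1.4396.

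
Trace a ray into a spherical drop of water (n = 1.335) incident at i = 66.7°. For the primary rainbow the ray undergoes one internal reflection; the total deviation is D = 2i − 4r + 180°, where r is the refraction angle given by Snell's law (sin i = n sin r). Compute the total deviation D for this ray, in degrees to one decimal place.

139.5°

sin r = sin 66.7° / 1.335 = 0.9184/1.335 = 0.6880; r = 43.47°.
D = 2·66.7° − 4·43.47° + 180° = 133.40° − 173.88° + 180° = 139.52°.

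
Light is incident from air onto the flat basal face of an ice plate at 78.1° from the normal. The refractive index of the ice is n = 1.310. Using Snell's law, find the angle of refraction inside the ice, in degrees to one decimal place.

Snell: sin θ_r = sin θ_i / n = sin 78.1° / 1.310 = 0.9785 / 1.310 = 0.7470.
θ_r = arcsin(0.7470) = 48.33°.

48.3°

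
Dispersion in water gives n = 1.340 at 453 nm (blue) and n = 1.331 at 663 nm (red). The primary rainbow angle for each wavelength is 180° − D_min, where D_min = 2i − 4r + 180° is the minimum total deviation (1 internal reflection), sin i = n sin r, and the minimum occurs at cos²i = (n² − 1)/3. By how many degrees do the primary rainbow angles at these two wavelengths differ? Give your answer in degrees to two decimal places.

1.30°

At 453 nm (n = 1.340): cos²i = 0.26520 → i = 59.004°, r = 39.770°, D_min = 138.929°, rainbow angle = 41.071°.
At 663 nm (n = 1.331): cos²i = 0.25719 → i = 59.527°, r = 40.356°, D_min = 137.630°, rainbow angle = 42.370°.
Angular width = |41.071° − 42.370°| = 1.299°.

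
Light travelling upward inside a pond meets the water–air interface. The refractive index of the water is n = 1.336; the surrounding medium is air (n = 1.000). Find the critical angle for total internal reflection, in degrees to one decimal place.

sin θ_c = n_air / n = 1.000 / 1.336 = 0.7485.
θ_c = arcsin(0.7485) = 48.46°.

48.5°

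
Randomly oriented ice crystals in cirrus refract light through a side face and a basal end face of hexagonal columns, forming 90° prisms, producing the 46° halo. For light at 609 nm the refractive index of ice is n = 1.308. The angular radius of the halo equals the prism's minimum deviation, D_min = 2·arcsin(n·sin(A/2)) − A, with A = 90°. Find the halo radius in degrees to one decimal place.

n·sin(A/2) = 1.308 × sin 45° = 1.308 × 0.7071 = 0.9249.
D_min = 2·arcsin(0.9249) − 90° = 2 × 67.653° − 90° = 45.305°.

45.3°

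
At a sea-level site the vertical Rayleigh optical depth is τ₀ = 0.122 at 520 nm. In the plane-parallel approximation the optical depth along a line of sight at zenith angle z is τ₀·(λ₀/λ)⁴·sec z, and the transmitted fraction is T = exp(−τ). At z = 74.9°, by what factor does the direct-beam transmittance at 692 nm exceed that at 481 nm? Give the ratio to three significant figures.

1.63

Airmass: sec 74.9° = 3.8387.
τ(692 nm) = 0.122 × (520/692)⁴ × 3.8387 = 0.122 × 0.3189 × 3.8387 = 0.1493.
τ(481 nm) = 0.122 × (520/481)⁴ × 3.8387 = 0.122 × 1.3659 × 3.8387 = 0.6397.
T(692)/T(481) = exp(τ_B − τ_A) = exp(0.4904) = 1.6329.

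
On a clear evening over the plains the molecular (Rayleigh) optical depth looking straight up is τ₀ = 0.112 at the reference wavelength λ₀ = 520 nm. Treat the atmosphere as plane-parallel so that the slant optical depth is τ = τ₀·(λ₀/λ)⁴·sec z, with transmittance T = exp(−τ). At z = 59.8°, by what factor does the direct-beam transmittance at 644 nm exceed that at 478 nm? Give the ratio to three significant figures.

1.24

Airmass: sec 59.8° = 1.9880.
τ(644 nm) = 0.112 × (520/644)⁴ × 1.9880 = 0.112 × 0.4251 × 1.9880 = 0.0946.
τ(478 nm) = 0.112 × (520/478)⁴ × 1.9880 = 0.112 × 1.4006 × 1.9880 = 0.3118.
T(644)/T(478) = exp(τ_B − τ_A) = exp(0.2172) = 1.2426.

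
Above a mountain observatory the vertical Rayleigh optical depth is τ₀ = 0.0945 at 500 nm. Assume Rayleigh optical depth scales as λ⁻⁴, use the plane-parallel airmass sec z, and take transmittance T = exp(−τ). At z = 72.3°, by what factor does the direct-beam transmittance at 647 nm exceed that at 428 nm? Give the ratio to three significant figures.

1.60

Airmass: sec 72.3° = 3.2891.
τ(647 nm) = 0.0945 × (500/647)⁴ × 3.2891 = 0.0945 × 0.3567 × 3.2891 = 0.1109.
τ(428 nm) = 0.0945 × (500/428)⁴ × 3.2891 = 0.0945 × 1.8625 × 3.2891 = 0.5789.
T(647)/T(428) = exp(τ_B − τ_A) = exp(0.4681) = 1.5969.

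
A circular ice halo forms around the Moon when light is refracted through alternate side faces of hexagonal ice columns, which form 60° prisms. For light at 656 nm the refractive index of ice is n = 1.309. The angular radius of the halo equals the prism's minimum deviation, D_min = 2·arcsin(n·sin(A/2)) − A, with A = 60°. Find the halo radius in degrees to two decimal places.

21.76°

n·sin(A/2) = 1.309 × sin 30° = 1.309 × 0.5000 = 0.6545.
D_min = 2·arcsin(0.6545) − 60° = 2 × 40.882° − 60° = 21.763°.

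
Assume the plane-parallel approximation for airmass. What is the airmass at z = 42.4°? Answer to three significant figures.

X = sec z = 1/cos 42.4° = 1/0.7385 = 1.3542.

1.35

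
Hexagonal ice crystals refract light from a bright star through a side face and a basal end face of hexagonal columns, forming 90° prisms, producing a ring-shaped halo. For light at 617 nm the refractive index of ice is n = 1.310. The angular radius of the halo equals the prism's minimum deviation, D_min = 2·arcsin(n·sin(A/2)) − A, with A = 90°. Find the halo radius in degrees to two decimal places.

n·sin(A/2) = 1.310 × sin 45° = 1.310 × 0.7071 = 0.9263.
D_min = 2·arcsin(0.9263) − 90° = 2 × 67.867° − 90° = 45.733°.

45.73°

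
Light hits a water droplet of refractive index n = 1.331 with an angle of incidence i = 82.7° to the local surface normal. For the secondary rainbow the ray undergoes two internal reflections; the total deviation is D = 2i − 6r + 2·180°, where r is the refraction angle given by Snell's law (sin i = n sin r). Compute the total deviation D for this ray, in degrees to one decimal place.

sin r = sin 82.7° / 1.331 = 0.9919/1.331 = 0.7452; r = 48.18°.
D = 2·82.7° − 6·48.18° + 2·180° = 165.40° − 289.07° + 360° = 236.33°.

236.3°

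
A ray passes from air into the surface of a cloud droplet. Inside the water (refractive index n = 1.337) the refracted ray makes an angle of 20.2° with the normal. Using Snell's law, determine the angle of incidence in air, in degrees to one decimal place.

Snell: sin θ_i = n · sin θ_r = 1.337 × sin 20.2° = 1.337 × 0.3453 = 0.4617.
θ_i = arcsin(0.4617) = 27.49°.

27.5°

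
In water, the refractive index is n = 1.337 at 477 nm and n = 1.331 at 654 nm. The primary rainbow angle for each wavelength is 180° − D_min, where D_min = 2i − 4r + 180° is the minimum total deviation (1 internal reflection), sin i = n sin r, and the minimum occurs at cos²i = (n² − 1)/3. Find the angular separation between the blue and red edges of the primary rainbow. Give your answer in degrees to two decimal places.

0.87°

At 477 nm (n = 1.337): cos²i = 0.26252 → i = 59.178°, r = 39.964°, D_min = 138.500°, rainbow angle = 41.500°.
At 654 nm (n = 1.331): cos²i = 0.25719 → i = 59.527°, r = 40.356°, D_min = 137.630°, rainbow angle = 42.370°.
Angular width = |41.500° − 42.370°| = 0.870°.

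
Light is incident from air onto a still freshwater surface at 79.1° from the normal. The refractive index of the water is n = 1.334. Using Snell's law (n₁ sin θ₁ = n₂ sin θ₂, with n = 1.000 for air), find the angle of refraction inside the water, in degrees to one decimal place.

Snell: sin θ_r = sin θ_i / n = sin 79.1° / 1.334 = 0.9820 / 1.334 = 0.7361.
θ_r = arcsin(0.7361) = 47.40°.

47.4°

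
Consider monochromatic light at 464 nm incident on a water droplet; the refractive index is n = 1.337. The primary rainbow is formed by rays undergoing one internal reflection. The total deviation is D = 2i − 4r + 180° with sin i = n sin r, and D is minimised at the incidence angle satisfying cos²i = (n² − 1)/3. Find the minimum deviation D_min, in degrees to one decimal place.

cos²i = (1.78757 − 1)/3 = 0.26252; i = arccos(0.51237) = 59.178°.
sin r = sin 59.178°/1.337 = 0.64231; r = 39.964°.
D_min = 2·59.178° − 4·39.964° + 180° = 138.500°.

138.5°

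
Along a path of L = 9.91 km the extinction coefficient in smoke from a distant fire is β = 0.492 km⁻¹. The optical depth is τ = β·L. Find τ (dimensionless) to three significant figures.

τ = β·L = 0.492 × 9.91 = 4.8757.

4.88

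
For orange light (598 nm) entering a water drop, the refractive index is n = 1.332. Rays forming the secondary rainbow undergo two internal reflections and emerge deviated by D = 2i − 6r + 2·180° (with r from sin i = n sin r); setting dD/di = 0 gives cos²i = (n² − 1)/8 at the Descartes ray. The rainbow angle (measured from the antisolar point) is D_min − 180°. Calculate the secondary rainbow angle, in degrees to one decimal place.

50.6°

cos²i = (1.77422 − 1)/8 = 0.09678; i = arccos(0.31109) = 71.875°.
sin r = sin 71.875°/1.332 = 0.71350; r = 45.520°.
D_min = 2·71.875° − 6·45.520° + 360° = 230.628°.
Rainbow angle = D_min − 180° = 50.628°.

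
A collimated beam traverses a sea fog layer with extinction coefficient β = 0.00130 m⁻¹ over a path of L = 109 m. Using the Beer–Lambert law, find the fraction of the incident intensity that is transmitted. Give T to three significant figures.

0.868

τ = β·L = 0.00130 × 109 = 0.1417.
T = exp(−0.1417) = 0.8679.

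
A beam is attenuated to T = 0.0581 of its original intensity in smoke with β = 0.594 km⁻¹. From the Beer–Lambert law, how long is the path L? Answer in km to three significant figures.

4.79 km

Beer–Lambert: T = exp(−βL) ⇒ L = −ln(T)/β = −ln(0.0581)/0.594 = 2.8456/0.594 = 4.791 km.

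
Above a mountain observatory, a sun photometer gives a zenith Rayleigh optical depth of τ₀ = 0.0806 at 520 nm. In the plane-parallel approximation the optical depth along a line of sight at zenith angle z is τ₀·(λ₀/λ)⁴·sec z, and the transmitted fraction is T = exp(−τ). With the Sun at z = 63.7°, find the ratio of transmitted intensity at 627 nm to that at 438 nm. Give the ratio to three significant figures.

1.32

Airmass: sec 63.7° = 2.2570.
τ(627 nm) = 0.0806 × (520/627)⁴ × 2.2570 = 0.0806 × 0.4731 × 2.2570 = 0.0861.
τ(438 nm) = 0.0806 × (520/438)⁴ × 2.2570 = 0.0806 × 1.9866 × 2.2570 = 0.3614.
T(627)/T(438) = exp(τ_B − τ_A) = exp(0.2753) = 1.3170.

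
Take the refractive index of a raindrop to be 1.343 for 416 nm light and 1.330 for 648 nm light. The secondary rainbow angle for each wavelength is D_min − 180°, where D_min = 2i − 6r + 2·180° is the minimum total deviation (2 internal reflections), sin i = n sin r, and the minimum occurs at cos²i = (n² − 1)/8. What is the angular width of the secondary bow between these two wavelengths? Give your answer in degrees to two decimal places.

3.38°

At 416 nm (n = 1.343): cos²i = 0.10046 → i = 71.522°, r = 44.928°, D_min = 233.478°, rainbow angle = 53.478°.
At 648 nm (n = 1.330): cos²i = 0.09611 → i = 71.940°, r = 45.630°, D_min = 230.101°, rainbow angle = 50.101°.
Angular width = |53.478° − 50.101°| = 3.377°.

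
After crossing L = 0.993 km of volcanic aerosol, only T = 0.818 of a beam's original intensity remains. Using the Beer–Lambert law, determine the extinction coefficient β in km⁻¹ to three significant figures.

Beer–Lambert: T = exp(−βL) ⇒ β = −ln(T)/L = −ln(0.818)/0.993 = 0.2009/0.993 = 0.2023 km⁻¹.

0.202 km⁻¹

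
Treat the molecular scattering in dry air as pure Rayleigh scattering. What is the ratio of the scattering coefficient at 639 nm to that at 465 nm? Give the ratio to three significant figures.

Rayleigh scattering ∝ λ⁻⁴, so the ratio of coefficients is the inverse fourth power of the wavelength ratio.
σ(639)/σ(465) = (465/639)⁴ = (0.7277)⁴ = 0.2804.

0.280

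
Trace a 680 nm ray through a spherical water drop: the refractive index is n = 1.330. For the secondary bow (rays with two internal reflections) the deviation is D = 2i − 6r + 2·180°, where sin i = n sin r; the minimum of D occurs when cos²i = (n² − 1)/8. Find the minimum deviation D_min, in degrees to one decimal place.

230.1°

cos²i = (1.76890 − 1)/8 = 0.09611; i = arccos(0.31002) = 71.940°.
sin r = sin 71.940°/1.330 = 0.71483; r = 45.630°.
D_min = 2·71.940° − 6·45.630° + 360° = 230.101°.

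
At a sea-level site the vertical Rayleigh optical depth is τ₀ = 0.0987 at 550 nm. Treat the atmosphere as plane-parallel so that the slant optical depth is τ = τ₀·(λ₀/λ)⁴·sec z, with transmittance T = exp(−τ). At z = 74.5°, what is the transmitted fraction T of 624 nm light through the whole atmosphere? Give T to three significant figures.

sec 74.5° = 3.7420.
τ = 0.0987 × (550/624)⁴ × 3.7420 = 0.0987 × 0.6035 × 3.7420 = 0.2229.
T = exp(−0.2229) = 0.8002.

0.800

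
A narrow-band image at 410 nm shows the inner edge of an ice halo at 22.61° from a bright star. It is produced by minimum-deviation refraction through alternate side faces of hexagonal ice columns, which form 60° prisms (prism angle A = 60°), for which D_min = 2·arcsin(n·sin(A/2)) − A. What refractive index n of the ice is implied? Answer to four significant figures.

Rearranging: n = sin((D_min + A)/2) / sin(A/2).
(D_min + A)/2 = (22.61° + 60°)/2 = 41.305°.
n = sin 41.305° / sin 30° = 0.6601 / 0.5000 = 1.3201.

1.320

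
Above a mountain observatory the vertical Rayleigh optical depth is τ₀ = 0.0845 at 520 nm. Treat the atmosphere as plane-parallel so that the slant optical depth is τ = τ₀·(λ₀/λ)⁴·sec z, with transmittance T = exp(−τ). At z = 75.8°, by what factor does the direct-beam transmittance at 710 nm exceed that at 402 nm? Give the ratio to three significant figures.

Airmass: sec 75.8° = 4.0765.
τ(710 nm) = 0.0845 × (520/710)⁴ × 4.0765 = 0.0845 × 0.2877 × 4.0765 = 0.0991.
τ(402 nm) = 0.0845 × (520/402)⁴ × 4.0765 = 0.0845 × 2.7997 × 4.0765 = 0.9644.
T(710)/T(402) = exp(τ_B − τ_A) = exp(0.8653) = 2.3757.

2.38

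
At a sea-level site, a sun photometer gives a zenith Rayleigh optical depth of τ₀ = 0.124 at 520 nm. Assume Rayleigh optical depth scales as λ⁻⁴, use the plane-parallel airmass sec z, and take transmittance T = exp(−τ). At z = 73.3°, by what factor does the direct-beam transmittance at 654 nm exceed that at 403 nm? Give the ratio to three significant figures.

2.78

Airmass: sec 73.3° = 3.4799.
τ(654 nm) = 0.124 × (520/654)⁴ × 3.4799 = 0.124 × 0.3997 × 3.4799 = 0.1725.
τ(403 nm) = 0.124 × (520/403)⁴ × 3.4799 = 0.124 × 2.7720 × 3.4799 = 1.1962.
T(654)/T(403) = exp(τ_B − τ_A) = exp(1.0237) = 2.7835.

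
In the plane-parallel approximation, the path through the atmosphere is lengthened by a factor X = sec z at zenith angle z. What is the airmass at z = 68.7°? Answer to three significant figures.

X = sec z = 1/cos 68.7° = 1/0.3633 = 2.7529.

2.75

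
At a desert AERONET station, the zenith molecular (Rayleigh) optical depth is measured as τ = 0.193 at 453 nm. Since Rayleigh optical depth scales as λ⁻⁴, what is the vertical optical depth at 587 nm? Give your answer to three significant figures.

τ(587 nm) = τ(453 nm) × (453/587)⁴ = 0.193 × (0.7717)⁴ = 0.193 × 0.3547 = 0.0685.

0.0685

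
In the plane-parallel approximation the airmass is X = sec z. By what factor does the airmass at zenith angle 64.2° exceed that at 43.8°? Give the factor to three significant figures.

1.66

X(64.2°)/X(43.8°) = sec 64.2° / sec 43.8° = cos 43.8° / cos 64.2° = 0.7218/0.4352 = 1.6583.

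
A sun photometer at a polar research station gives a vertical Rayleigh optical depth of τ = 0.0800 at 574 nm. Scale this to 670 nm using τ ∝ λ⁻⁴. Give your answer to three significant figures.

τ(670 nm) = τ(574 nm) × (574/670)⁴ = 0.0800 × (0.8567)⁴ = 0.0800 × 0.5387 = 0.0431.

0.0431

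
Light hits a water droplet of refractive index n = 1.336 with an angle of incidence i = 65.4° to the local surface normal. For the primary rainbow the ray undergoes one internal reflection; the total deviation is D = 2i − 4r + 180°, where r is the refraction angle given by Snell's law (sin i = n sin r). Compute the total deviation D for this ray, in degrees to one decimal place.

sin r = sin 65.4° / 1.336 = 0.9092/1.336 = 0.6806; r = 42.89°.
D = 2·65.4° − 4·42.89° + 180° = 130.80° − 171.55° + 180° = 139.25°.

139.2°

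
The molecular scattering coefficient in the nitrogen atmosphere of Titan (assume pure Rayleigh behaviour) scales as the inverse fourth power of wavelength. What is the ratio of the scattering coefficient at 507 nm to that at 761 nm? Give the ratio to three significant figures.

Rayleigh scattering ∝ λ⁻⁴, so the ratio of coefficients is the inverse fourth power of the wavelength ratio.
σ(507)/σ(761) = (761/507)⁴ = (1.5010)⁴ = 5.076.

5.08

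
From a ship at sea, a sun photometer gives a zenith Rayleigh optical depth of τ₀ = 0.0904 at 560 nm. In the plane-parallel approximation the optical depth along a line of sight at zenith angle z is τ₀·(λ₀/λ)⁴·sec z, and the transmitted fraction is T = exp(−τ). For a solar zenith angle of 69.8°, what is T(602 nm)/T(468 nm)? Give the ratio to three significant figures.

Airmass: sec 69.8° = 2.8960.
τ(602 nm) = 0.0904 × (560/602)⁴ × 2.8960 = 0.0904 × 0.7488 × 2.8960 = 0.1960.
τ(468 nm) = 0.0904 × (560/468)⁴ × 2.8960 = 0.0904 × 2.0501 × 2.8960 = 0.5367.
T(602)/T(468) = exp(τ_B − τ_A) = exp(0.3407) = 1.4059.

1.41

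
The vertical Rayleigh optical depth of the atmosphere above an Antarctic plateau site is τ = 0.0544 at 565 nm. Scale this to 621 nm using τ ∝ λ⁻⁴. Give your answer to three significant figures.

τ(621 nm) = τ(565 nm) × (565/621)⁴ = 0.0544 × (0.9098)⁴ = 0.0544 × 0.6852 = 0.0373.

0.0373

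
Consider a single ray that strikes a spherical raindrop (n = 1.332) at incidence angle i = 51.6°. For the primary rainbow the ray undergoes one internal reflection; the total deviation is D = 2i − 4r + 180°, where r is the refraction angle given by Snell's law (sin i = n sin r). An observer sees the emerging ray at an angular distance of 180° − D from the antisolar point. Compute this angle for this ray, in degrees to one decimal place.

41.0°

sin r = sin 51.6° / 1.332 = 0.7837/1.332 = 0.5884; r = 36.04°.
D = 2·51.6° − 4·36.04° + 180° = 103.20° − 144.16° + 180° = 139.04°.
Angle from antisolar point = 180° − D = 40.96°.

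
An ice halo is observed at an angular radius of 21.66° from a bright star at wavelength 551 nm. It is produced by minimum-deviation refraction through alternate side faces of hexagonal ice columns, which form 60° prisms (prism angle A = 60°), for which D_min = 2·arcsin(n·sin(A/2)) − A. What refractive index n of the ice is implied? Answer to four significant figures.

Rearranging: n = sin((D_min + A)/2) / sin(A/2).
(D_min + A)/2 = (21.66° + 60°)/2 = 40.830°.
n = sin 40.830° / sin 30° = 0.6538 / 0.5000 = 1.3076.

1.308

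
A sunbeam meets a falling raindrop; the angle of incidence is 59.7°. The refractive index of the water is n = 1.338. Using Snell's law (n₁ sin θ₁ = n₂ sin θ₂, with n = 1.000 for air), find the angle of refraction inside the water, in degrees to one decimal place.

Snell: sin θ_r = sin θ_i / n = sin 59.7° / 1.338 = 0.8634 / 1.338 = 0.6453.
θ_r = arcsin(0.6453) = 40.19°.

40.2°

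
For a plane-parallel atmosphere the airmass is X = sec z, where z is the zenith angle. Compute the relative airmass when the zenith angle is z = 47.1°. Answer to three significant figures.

1.47

X = sec z = 1/cos 47.1° = 1/0.6807 = 1.4690.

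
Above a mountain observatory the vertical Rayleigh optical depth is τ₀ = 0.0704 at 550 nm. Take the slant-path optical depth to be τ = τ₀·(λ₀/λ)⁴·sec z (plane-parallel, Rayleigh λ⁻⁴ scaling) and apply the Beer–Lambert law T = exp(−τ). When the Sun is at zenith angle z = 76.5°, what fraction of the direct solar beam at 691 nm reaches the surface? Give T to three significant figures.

sec 76.5° = 4.2837.
τ = 0.0704 × (550/691)⁴ × 4.2837 = 0.0704 × 0.4014 × 4.2837 = 0.1210.
T = exp(−0.1210) = 0.8860.

0.886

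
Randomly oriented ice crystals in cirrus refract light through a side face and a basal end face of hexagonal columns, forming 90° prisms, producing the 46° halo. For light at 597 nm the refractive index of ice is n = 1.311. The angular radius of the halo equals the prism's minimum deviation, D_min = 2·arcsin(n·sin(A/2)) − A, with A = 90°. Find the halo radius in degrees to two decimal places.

45.95°

n·sin(A/2) = 1.311 × sin 45° = 1.311 × 0.7071 = 0.9270.
D_min = 2·arcsin(0.9270) − 90° = 2 × 67.974° − 90° = 45.949°.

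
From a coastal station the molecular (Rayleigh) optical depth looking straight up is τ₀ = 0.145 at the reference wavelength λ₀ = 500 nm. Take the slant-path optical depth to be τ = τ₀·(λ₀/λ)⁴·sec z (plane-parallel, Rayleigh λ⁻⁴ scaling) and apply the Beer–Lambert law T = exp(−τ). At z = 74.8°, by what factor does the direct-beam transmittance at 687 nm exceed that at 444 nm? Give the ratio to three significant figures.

2.08

Airmass: sec 74.8° = 3.8140.
τ(687 nm) = 0.145 × (500/687)⁴ × 3.8140 = 0.145 × 0.2806 × 3.8140 = 0.1552.
τ(444 nm) = 0.145 × (500/444)⁴ × 3.8140 = 0.145 × 1.6082 × 3.8140 = 0.8894.
T(687)/T(444) = exp(τ_B − τ_A) = exp(0.7342) = 2.0839.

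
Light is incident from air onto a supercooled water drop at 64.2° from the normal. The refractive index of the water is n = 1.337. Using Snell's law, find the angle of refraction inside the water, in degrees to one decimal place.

42.3°

Snell: sin θ_r = sin θ_i / n = sin 64.2° / 1.337 = 0.9003 / 1.337 = 0.6734.
θ_r = arcsin(0.6734) = 42.33°.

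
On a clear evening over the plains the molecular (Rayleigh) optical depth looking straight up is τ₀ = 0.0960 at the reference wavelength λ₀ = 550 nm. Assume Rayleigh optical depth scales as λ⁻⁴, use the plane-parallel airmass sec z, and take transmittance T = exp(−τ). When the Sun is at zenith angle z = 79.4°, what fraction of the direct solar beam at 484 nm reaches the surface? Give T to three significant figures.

sec 79.4° = 5.4362.
τ = 0.0960 × (550/484)⁴ × 5.4362 = 0.0960 × 1.6675 × 5.4362 = 0.8702.
T = exp(−0.8702) = 0.4189.

0.419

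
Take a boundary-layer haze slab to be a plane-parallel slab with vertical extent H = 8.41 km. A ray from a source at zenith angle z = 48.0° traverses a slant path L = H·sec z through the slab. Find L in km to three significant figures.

sec z = 1/cos 48.0° = 1.4945.
L = 8.41 × 1.4945 = 12.569 km.

12.6 km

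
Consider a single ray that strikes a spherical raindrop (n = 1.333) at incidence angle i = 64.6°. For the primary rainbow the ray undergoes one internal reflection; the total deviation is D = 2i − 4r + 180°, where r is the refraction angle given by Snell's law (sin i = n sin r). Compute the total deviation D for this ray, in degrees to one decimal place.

sin r = sin 64.6° / 1.333 = 0.9033/1.333 = 0.6777; r = 42.66°.
D = 2·64.6° − 4·42.66° + 180° = 129.20° − 170.65° + 180° = 138.55°.

138.6°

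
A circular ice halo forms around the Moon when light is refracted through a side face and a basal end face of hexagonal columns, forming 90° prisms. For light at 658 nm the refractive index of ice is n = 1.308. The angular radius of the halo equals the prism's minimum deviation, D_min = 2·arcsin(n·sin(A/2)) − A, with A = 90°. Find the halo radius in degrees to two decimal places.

45.31°

n·sin(A/2) = 1.308 × sin 45° = 1.308 × 0.7071 = 0.9249.
D_min = 2·arcsin(0.9249) − 90° = 2 × 67.653° − 90° = 45.305°.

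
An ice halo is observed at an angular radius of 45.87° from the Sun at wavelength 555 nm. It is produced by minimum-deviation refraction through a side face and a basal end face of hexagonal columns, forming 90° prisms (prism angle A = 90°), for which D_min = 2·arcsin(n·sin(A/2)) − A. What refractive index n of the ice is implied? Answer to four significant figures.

1.311

Rearranging: n = sin((D_min + A)/2) / sin(A/2).
(D_min + A)/2 = (45.87° + 90°)/2 = 67.935°.
n = sin 67.935° / sin 45° = 0.9268 / 0.7071 = 1.3106.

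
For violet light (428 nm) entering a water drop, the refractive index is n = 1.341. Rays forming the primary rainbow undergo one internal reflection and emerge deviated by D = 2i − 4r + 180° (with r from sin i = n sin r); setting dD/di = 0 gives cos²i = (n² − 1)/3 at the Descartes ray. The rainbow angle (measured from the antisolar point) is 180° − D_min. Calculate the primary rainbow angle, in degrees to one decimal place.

40.9°

cos²i = (1.79828 − 1)/3 = 0.26609; i = arccos(0.51584) = 58.946°.
sin r = sin 58.946°/1.341 = 0.63884; r = 39.705°.
D_min = 2·58.946° − 4·39.705° + 180° = 139.071°.
Rainbow angle = 180° − D_min = 40.929°.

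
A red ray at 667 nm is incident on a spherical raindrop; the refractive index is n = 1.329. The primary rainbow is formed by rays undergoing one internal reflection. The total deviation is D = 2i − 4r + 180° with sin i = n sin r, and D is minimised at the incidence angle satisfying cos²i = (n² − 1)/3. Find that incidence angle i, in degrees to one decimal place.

cos²i = (1.329² − 1)/3 = (1.76624 − 1)/3 = 0.25541.
cos i = 0.50538, so i = 59.643°.

59.6°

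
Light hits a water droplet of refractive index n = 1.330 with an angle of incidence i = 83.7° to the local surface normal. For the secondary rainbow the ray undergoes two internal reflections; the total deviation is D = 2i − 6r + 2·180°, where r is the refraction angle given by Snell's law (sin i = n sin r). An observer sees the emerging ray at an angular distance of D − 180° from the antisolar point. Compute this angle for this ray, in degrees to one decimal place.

57.2°

sin r = sin 83.7° / 1.330 = 0.9940/1.330 = 0.7473; r = 48.36°.
D = 2·83.7° − 6·48.36° + 2·180° = 167.40° − 290.16° + 360° = 237.24°.
Angle from antisolar point = D − 180° = 57.24°.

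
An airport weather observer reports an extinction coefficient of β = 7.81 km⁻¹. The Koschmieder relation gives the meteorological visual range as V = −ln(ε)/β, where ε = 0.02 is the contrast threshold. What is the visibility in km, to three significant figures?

V = −ln(0.02) / 7.81 = 3.912 / 7.81 = 0.5009 km.

0.501 km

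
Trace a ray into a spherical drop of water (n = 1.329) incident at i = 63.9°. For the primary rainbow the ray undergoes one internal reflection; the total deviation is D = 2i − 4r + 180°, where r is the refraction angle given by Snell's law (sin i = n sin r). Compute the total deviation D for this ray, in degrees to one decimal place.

137.8°

sin r = sin 63.9° / 1.329 = 0.8980/1.329 = 0.6757; r = 42.51°.
D = 2·63.9° − 4·42.51° + 180° = 127.80° − 170.04° + 180° = 137.76°.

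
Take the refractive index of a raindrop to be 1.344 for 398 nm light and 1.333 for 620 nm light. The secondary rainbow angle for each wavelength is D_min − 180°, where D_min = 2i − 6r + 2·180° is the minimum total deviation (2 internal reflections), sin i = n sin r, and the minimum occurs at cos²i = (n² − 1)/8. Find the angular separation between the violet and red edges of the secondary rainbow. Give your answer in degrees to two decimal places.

2.84°

At 398 nm (n = 1.344): cos²i = 0.10079 → i = 71.490°, r = 44.874°, D_min = 233.733°, rainbow angle = 53.733°.
At 620 nm (n = 1.333): cos²i = 0.09711 → i = 71.843°, r = 45.466°, D_min = 230.891°, rainbow angle = 50.891°.
Angular width = |53.733° − 50.891°| = 2.842°.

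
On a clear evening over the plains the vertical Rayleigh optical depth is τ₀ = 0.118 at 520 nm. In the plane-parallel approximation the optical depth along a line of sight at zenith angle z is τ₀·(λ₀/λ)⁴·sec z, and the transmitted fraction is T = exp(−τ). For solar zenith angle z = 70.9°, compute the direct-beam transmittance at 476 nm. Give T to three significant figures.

sec 70.9° = 3.0561.
τ = 0.118 × (520/476)⁴ × 3.0561 = 0.118 × 1.4242 × 3.0561 = 0.5136.
T = exp(−0.5136) = 0.5983.

0.598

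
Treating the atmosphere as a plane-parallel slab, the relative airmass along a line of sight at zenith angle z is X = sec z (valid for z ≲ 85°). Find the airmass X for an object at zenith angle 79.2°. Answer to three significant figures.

X = sec z = 1/cos 79.2° = 1/0.1874 = 5.3367.

5.34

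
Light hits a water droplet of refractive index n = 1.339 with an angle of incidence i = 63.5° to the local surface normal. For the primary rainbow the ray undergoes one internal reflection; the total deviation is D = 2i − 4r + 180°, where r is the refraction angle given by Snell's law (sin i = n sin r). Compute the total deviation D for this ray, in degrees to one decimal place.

139.2°

sin r = sin 63.5° / 1.339 = 0.8949/1.339 = 0.6684; r = 41.94°.
D = 2·63.5° − 4·41.94° + 180° = 127.00° − 167.76° + 180° = 139.24°.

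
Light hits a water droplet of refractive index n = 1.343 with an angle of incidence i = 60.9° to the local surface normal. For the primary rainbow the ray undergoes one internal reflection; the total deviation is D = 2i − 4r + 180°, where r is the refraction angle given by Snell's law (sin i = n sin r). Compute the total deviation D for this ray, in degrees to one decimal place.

sin r = sin 60.9° / 1.343 = 0.8738/1.343 = 0.6506; r = 40.59°.
D = 2·60.9° − 4·40.59° + 180° = 121.80° − 162.35° + 180° = 139.45°.

139.4°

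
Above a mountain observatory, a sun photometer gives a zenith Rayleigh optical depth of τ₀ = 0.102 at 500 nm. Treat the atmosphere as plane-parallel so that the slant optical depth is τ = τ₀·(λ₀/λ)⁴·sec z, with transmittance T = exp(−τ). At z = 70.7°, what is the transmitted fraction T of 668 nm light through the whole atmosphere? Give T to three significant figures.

0.908

sec 70.7° = 3.0256.
τ = 0.102 × (500/668)⁴ × 3.0256 = 0.102 × 0.3139 × 3.0256 = 0.0969.
T = exp(−0.0969) = 0.9077.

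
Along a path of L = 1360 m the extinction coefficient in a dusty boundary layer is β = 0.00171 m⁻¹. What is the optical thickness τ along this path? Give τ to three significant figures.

2.33

τ = β·L = 0.00171 × 1360 = 2.3256.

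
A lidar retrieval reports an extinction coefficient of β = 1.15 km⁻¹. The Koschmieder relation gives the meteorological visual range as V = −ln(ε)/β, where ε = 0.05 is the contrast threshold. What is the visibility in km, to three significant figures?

2.60 km

V = −ln(0.05) / 1.15 = 2.996 / 1.15 = 2.6050 km.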